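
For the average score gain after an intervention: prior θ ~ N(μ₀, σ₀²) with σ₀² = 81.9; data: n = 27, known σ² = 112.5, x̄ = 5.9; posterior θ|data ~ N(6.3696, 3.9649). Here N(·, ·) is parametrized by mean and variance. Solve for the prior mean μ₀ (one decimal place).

The posterior mean is a precision-weighted average: μ_n = (τ₀μ₀ + τ_data·x̄)/(τ₀+τ_data), with τ₀=1/σ₀² and τ_data=n/σ².
Here τ₀ = 1/81.9 = 0.012210 and τ_data = 27/112.5 = 0.240000, so τ_n = 0.252210.
Rearranging for μ₀: μ₀ = (μ_n·τ_n − τ_data·x̄)/τ₀ = (6.3696·0.252210 − 0.240000·5.9) / 0.012210 = 0.190477/0.012210 ≈ 15.6.

μ₀ = 15.6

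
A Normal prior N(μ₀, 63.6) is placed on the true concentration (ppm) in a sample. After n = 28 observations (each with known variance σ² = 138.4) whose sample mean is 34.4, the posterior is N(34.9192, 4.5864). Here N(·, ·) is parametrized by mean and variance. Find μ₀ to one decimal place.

μ₀ = 41.6

With known observation variance, the Normal–Normal posterior has precision τ_n = τ₀ + n/σ² and mean μ_n = (τ₀μ₀ + (n/σ²)x̄)/τ_n.
Here τ₀ = 1/63.6 = 0.015723 and τ_data = 28/138.4 = 0.202312, so τ_n = 0.218035.
Rearranging for μ₀: μ₀ = (μ_n·τ_n − τ_data·x̄)/τ₀ = (34.9192·0.218035 − 0.202312·34.4) / 0.015723 = 0.654075/0.015723 ≈ 41.6.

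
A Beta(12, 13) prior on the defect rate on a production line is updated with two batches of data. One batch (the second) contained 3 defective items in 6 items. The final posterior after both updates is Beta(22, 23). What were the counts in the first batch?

7 defective items and 7 good items

Sequential conjugate updates are equivalent to a single update on the pooled data, so total successes = posterior α − prior α and total failures = posterior β − prior β.
Total across both batches: 22−12=10 defective items, 23−13=10 good items.
Subtract the second batch: 10−3=7 defective items and 10−3=7 good items.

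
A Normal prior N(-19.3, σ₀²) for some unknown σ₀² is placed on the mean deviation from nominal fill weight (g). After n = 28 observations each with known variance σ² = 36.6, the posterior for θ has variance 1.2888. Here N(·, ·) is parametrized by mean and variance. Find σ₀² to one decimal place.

σ₀² = 91.8

Posterior precision equals prior precision plus data precision: 1/σ_n² = 1/σ₀² + n/σ².
So 1/σ₀² = 1/1.2888 − 28/36.6 = 0.775916 − 0.765027 = 0.010889.
Hence σ₀² = 1/0.010889 ≈ 91.8.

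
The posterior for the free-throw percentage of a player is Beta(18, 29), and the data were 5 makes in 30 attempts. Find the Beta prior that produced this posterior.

A Beta(a, b) prior with s successes and f failures in binomial data gives a Beta(a+s, b+f) posterior.
So a = 18 − 5 = 13 and b = 29 − 25 = 4.

Beta(13, 4)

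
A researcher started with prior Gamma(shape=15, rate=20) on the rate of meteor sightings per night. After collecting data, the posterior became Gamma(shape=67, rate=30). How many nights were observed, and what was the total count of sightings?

n = 10 nights with total 52 sightings

Gamma–Poisson conjugacy: posterior shape = α + Σxᵢ, posterior rate = β + n.
Matching: Σxᵢ = 67 − 15 = 52 and n = 30 − 20 = 10.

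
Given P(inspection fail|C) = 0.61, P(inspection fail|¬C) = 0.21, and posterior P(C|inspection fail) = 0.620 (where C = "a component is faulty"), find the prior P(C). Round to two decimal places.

P(C) = 0.36

In odds form, posterior odds = prior odds × likelihood ratio, so prior odds = posterior odds ÷ LR.
Posterior odds = 0.620/(1−0.620) = 1.6316. LR = 0.61/0.21 = 2.9048.
Prior odds = 1.6316/2.9048 = 0.5617, so P(C) = 0.5617/(1+0.5617) ≈ 0.36.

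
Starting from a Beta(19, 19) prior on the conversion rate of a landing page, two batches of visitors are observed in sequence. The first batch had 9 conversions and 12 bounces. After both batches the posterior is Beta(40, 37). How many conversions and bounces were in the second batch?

Sequential conjugate updates are equivalent to a single update on the pooled data, so total successes = posterior α − prior α and total failures = posterior β − prior β.
Total across both batches: 40−19=21 conversions, 37−19=18 bounces.
Subtract the first batch: 21−9=12 conversions and 18−12=6 bounces.

12 conversions and 6 bounces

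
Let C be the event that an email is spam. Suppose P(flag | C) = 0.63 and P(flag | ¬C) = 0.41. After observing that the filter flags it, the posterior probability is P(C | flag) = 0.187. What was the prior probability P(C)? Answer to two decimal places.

P(C) = 0.13

Bayes' rule in odds form gives O(C|E) = O(C)·[P(E|C)/P(E|¬C)], hence O(C) = O(C|E)/LR.
Posterior odds = 0.187/(1−0.187) = 0.2300. LR = 0.63/0.41 = 1.5366.
Prior odds = 0.2300/1.5366 = 0.1497, so P(C) = 0.1497/(1+0.1497) ≈ 0.13.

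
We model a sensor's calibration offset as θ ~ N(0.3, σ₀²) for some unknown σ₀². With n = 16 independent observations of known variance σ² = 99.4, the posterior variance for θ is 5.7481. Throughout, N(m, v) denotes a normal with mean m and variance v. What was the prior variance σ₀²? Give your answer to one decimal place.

For the Normal–Normal model with known σ², precisions add: τ_n = τ₀ + n/σ².
So 1/σ₀² = 1/5.7481 − 16/99.4 = 0.173971 − 0.160966 = 0.013005.
Hence σ₀² = 1/0.013005 ≈ 76.9.

σ₀² = 76.9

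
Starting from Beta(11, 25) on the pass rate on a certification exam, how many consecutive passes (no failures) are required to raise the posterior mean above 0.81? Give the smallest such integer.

k = 96

After k passes and 0 failures the posterior is Beta(11+k, 25), with mean (11+k)/(11+25+k).
Set (11+k)/(36+k) > 0.81 and solve: k > (0.81·36 − 11)/(1 − 0.81) = 95.579.
The smallest integer exceeding 95.579 is 96, and checking k=96: (107)/(132) = 0.8106 > 0.81.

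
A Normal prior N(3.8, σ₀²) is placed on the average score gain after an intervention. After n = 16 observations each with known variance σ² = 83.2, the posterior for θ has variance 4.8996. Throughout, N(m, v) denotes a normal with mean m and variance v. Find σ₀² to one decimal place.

σ₀² = 84.8

Posterior precision equals prior precision plus data precision: 1/σ_n² = 1/σ₀² + n/σ².
So 1/σ₀² = 1/4.8996 − 16/83.2 = 0.204098 − 0.192308 = 0.011790.
Hence σ₀² = 1/0.011790 ≈ 84.8.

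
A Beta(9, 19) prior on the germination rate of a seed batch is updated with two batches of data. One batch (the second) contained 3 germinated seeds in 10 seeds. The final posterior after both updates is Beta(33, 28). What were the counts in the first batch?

Sequential conjugate updates are equivalent to a single update on the pooled data, so total successes = posterior α − prior α and total failures = posterior β − prior β.
Total across both batches: 33−9=24 germinated seeds, 28−19=9 non-germinating seeds.
Subtract the second batch: 24−3=21 germinated seeds and 9−7=2 non-germinating seeds.

21 germinated seeds and 2 non-germinating seeds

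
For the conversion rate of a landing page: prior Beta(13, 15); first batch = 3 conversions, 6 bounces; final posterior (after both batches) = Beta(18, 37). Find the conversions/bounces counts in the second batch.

Because Beta–binomial updating is additive in the counts, the combined data contributed (α_post−α_prior, β_post−β_prior) successes and failures.
Total across both batches: 18−13=5 conversions, 37−15=22 bounces.
Subtract the first batch: 5−3=2 conversions and 22−6=16 bounces.

2 conversions and 16 bounces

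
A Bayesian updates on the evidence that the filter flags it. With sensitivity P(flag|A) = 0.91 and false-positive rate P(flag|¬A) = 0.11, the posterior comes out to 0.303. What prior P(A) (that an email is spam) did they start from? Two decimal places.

P(A) = 0.05

In odds form, posterior odds = prior odds × likelihood ratio, so prior odds = posterior odds ÷ LR.
Posterior odds = 0.303/(1−0.303) = 0.4347. LR = 0.91/0.11 = 8.2727.
Prior odds = 0.4347/8.2727 = 0.0525, so P(A) = 0.0525/(1+0.0525) ≈ 0.05.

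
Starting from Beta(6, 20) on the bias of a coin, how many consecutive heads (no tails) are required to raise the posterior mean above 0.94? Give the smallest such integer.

k = 308

After k heads and 0 tails the posterior is Beta(6+k, 20), with mean (6+k)/(6+20+k).
Set (6+k)/(26+k) > 0.94 and solve: k > (0.94·26 − 6)/(1 − 0.94) = 307.333.
The smallest integer exceeding 307.333 is 308.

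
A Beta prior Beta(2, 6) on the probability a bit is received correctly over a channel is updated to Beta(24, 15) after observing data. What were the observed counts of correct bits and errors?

A Beta(α, β) prior with s successes and f failures in binomial data gives a Beta(α+s, β+f) posterior.
So s = 24 − 2 = 22 and f = 15 − 6 = 9.

22 correct bits and 9 errors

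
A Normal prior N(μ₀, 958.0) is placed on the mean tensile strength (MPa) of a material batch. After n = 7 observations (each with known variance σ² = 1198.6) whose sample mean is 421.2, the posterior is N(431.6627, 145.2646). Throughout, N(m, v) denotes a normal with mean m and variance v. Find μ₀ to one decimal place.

With known observation variance, the Normal–Normal posterior has precision τ_n = τ₀ + n/σ² and mean μ_n = (τ₀μ₀ + (n/σ²)x̄)/τ_n.
Here τ₀ = 1/958.0 = 0.001044 and τ_data = 7/1198.6 = 0.005840, so τ_n = 0.006884.
Rearranging for μ₀: μ₀ = (μ_n·τ_n − τ_data·x̄)/τ₀ = (431.6627·0.006884 − 0.005840·421.2) / 0.001044 = 0.511758/0.001044 ≈ 490.2.

μ₀ = 490.2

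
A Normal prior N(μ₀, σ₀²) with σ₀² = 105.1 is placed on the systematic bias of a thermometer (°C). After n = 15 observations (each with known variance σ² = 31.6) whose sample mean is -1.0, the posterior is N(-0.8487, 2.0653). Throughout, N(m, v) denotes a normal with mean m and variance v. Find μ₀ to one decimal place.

μ₀ = 6.7

The posterior mean is a precision-weighted average: μ_n = (τ₀μ₀ + τ_data·x̄)/(τ₀+τ_data), with τ₀=1/σ₀² and τ_data=n/σ².
Here τ₀ = 1/105.1 = 0.009515 and τ_data = 15/31.6 = 0.474684, so τ_n = 0.484199.
Rearranging for μ₀: μ₀ = (μ_n·τ_n − τ_data·x̄)/τ₀ = (-0.8487·0.484199 − 0.474684·-1.0) / 0.009515 = 0.063744/0.009515 ≈ 6.7.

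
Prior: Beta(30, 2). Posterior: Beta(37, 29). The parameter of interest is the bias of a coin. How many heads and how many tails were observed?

7 heads and 27 tails

Beta is conjugate to the binomial likelihood: posterior = Beta(a+s, b+f).
Match parameters: s=37−30=7, f=29−2=27.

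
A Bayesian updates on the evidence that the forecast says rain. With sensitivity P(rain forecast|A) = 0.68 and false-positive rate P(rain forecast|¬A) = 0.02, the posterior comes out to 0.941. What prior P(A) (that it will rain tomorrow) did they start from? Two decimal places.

P(A) = 0.32

In odds form, posterior odds = prior odds × likelihood ratio, so prior odds = posterior odds ÷ LR.
Posterior odds = 0.941/(1−0.941) = 15.9492. LR = 0.68/0.02 = 34.0000.
Prior odds = 15.9492/34.0000 = 0.4691, so P(A) = 0.4691/(1+0.4691) ≈ 0.32.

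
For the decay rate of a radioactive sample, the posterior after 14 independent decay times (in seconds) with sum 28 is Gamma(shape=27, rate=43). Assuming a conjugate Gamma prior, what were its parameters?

Gamma(shape=13, rate=15)

Gamma–exponential conjugacy: posterior shape = α + n, posterior rate = β + Σtᵢ.
So α = 27 − 14 = 13 and β = 43 − 28 = 15.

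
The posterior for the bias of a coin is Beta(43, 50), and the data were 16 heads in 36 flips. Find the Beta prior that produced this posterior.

Under Beta–binomial conjugacy the posterior parameters are (α+s, β+f).
Subtract the data counts: 43−16=27, 50−20=30.

Beta(27, 30)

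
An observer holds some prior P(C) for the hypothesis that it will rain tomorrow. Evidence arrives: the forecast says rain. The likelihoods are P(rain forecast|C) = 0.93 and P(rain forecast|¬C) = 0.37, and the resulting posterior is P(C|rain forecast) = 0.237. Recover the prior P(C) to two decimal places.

In odds form, posterior odds = prior odds × likelihood ratio, so prior odds = posterior odds ÷ LR.
Posterior odds = 0.237/(1−0.237) = 0.3106. LR = 0.93/0.37 = 2.5135.
Prior odds = 0.3106/2.5135 = 0.1236, so P(C) = 0.1236/(1+0.1236) ≈ 0.11.

P(C) = 0.11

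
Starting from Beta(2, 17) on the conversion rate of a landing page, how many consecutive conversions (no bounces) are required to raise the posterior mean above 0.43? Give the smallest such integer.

After k conversions and 0 bounces the posterior is Beta(2+k, 17), with mean (2+k)/(2+17+k).
Set (2+k)/(19+k) > 0.43 and solve: k > (0.43·19 − 2)/(1 − 0.43) = 10.825.
The smallest integer exceeding 10.825 is 11, and checking k=11: (13)/(30) = 0.4333 > 0.43.

k = 11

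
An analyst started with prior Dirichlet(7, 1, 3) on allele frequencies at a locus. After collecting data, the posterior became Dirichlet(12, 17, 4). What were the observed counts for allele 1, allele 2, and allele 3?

counts (5, 16, 1)

For a Dirichlet(α) prior with multinomial counts c, the posterior is Dirichlet(α + c) componentwise.
Counts are posterior − prior componentwise: 12−7=5, 17−1=16, 4−3=1.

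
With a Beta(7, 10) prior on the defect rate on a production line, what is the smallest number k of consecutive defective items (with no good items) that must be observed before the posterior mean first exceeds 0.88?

After k defective items and 0 good items the posterior is Beta(7+k, 10), with mean (7+k)/(7+10+k).
Set (7+k)/(17+k) > 0.88 and solve: k > (0.88·17 − 7)/(1 − 0.88) = 66.333.
The smallest integer exceeding 66.333 is 67, and checking k=67: (74)/(84) = 0.8810 > 0.88.

k = 67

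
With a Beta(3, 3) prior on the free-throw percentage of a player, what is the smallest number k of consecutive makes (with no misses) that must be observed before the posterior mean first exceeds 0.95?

After k makes and 0 misses the posterior is Beta(3+k, 3), with mean (3+k)/(3+3+k).
Set (3+k)/(6+k) > 0.95 and solve: k > (0.95·6 − 3)/(1 − 0.95) = 54.000.
The smallest integer exceeding 54.000 is 55, and checking k=55: (58)/(61) = 0.9508 > 0.95.

k = 55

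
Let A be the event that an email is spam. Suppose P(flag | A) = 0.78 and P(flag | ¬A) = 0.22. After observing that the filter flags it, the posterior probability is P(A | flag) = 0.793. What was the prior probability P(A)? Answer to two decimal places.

In odds form, posterior odds = prior odds × likelihood ratio, so prior odds = posterior odds ÷ LR.
Posterior odds = 0.793/(1−0.793) = 3.8309. LR = 0.78/0.22 = 3.5455.
Prior odds = 3.8309/3.5455 = 1.0805, so P(A) = 1.0805/(1+1.0805) ≈ 0.52.

P(A) = 0.52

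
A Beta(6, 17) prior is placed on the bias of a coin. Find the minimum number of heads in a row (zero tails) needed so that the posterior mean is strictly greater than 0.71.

After k heads and 0 tails the posterior is Beta(6+k, 17), with mean (6+k)/(6+17+k).
Set (6+k)/(23+k) > 0.71 and solve: k > (0.71·23 − 6)/(1 − 0.71) = 35.621.
The smallest integer exceeding 35.621 is 36.

k = 36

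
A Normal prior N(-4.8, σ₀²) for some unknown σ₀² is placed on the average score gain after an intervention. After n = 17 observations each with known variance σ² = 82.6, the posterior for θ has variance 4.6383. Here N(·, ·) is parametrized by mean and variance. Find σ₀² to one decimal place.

σ₀² = 102.2

Posterior precision equals prior precision plus data precision: 1/σ_n² = 1/σ₀² + n/σ².
So 1/σ₀² = 1/4.6383 − 17/82.6 = 0.215596 − 0.205811 = 0.009785.
Hence σ₀² = 1/0.009785 ≈ 102.2.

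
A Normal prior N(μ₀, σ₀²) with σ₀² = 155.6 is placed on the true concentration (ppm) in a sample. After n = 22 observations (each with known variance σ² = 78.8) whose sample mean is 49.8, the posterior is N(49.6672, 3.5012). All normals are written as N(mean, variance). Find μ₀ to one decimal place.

With known observation variance, the Normal–Normal posterior has precision τ_n = τ₀ + n/σ² and mean μ_n = (τ₀μ₀ + (n/σ²)x̄)/τ_n.
Here τ₀ = 1/155.6 = 0.006427 and τ_data = 22/78.8 = 0.279188, so τ_n = 0.285615.
Rearranging for μ₀: μ₀ = (μ_n·τ_n − τ_data·x̄)/τ₀ = (49.6672·0.285615 − 0.279188·49.8) / 0.006427 = 0.282135/0.006427 ≈ 43.9.

μ₀ = 43.9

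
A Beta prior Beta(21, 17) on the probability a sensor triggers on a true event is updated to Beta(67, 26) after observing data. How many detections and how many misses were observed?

46 detections and 9 misses

A Beta(α, β) prior with s successes and f failures in binomial data gives a Beta(α+s, β+f) posterior.
Match parameters: s=67−21=46, f=26−17=9.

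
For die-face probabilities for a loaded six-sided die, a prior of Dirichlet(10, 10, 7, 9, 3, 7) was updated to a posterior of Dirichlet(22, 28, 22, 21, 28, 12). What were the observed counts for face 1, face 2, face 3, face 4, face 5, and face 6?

For a Dirichlet(α) prior with multinomial counts c, the posterior is Dirichlet(α + c) componentwise.
Counts are posterior − prior componentwise: 22−10=12, 28−10=18, 22−7=15, 21−9=12, 28−3=25, 12−7=5.

counts (12, 18, 15, 12, 25, 5)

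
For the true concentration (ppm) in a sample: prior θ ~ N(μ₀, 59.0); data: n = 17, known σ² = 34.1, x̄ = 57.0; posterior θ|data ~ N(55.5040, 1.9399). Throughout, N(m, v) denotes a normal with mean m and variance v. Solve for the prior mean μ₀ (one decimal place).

The posterior mean is a precision-weighted average: μ_n = (τ₀μ₀ + τ_data·x̄)/(τ₀+τ_data), with τ₀=1/σ₀² and τ_data=n/σ².
Here τ₀ = 1/59.0 = 0.016949 and τ_data = 17/34.1 = 0.498534, so τ_n = 0.515483.
Rearranging for μ₀: μ₀ = (μ_n·τ_n − τ_data·x̄)/τ₀ = (55.5040·0.515483 − 0.498534·57.0) / 0.016949 = 0.194930/0.016949 ≈ 11.5.

μ₀ = 11.5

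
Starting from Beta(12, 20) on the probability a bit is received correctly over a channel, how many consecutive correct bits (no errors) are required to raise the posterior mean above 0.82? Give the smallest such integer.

After k correct bits and 0 errors the posterior is Beta(12+k, 20), with mean (12+k)/(12+20+k).
Set (12+k)/(32+k) > 0.82 and solve: k > (0.82·32 − 12)/(1 − 0.82) = 79.111.
The smallest integer exceeding 79.111 is 80, and checking k=80: (92)/(112) = 0.8214 > 0.82.

k = 80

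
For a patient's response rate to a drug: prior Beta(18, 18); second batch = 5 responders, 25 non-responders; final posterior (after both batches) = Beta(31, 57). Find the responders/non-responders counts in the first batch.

Sequential conjugate updates are equivalent to a single update on the pooled data, so total successes = posterior α − prior α and total failures = posterior β − prior β.
Total across both batches: 31−18=13 responders, 57−18=39 non-responders.
Subtract the second batch: 13−5=8 responders and 39−25=14 non-responders.

8 responders and 14 non-responders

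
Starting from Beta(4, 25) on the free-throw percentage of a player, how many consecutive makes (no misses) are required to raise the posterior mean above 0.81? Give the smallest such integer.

k = 103

After k makes and 0 misses the posterior is Beta(4+k, 25), with mean (4+k)/(4+25+k).
Set (4+k)/(29+k) > 0.81 and solve: k > (0.81·29 − 4)/(1 − 0.81) = 102.579.
The smallest integer exceeding 102.579 is 103, and checking k=103: (107)/(132) = 0.8106 > 0.81.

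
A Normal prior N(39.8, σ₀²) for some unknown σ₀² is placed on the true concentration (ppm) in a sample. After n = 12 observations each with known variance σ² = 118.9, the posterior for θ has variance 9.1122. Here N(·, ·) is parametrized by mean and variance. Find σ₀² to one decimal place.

σ₀² = 113.4

For the Normal–Normal model with known σ², precisions add: τ_n = τ₀ + n/σ².
So 1/σ₀² = 1/9.1122 − 12/118.9 = 0.109743 − 0.100925 = 0.008818.
Hence σ₀² = 1/0.008818 ≈ 113.4.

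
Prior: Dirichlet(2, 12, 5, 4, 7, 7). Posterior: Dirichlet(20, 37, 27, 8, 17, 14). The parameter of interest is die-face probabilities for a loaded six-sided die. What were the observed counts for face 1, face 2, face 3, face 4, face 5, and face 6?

counts (18, 25, 22, 4, 10, 7)

For a Dirichlet(α) prior with multinomial counts c, the posterior is Dirichlet(α + c) componentwise.
Counts are posterior − prior componentwise: 20−2=18, 37−12=25, 27−5=22, 8−4=4, 17−7=10, 14−7=7.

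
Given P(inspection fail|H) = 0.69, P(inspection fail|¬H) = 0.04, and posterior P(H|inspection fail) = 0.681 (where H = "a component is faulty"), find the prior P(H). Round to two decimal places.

P(H) = 0.11

In odds form, posterior odds = prior odds × likelihood ratio, so prior odds = posterior odds ÷ LR.
Posterior odds = 0.681/(1−0.681) = 2.1348. LR = 0.69/0.04 = 17.2500.
Prior odds = 2.1348/17.2500 = 0.1238, so P(H) = 0.1238/(1+0.1238) ≈ 0.11.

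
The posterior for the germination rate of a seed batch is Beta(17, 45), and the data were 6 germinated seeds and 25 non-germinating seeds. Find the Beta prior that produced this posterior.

Under Beta–binomial conjugacy the posterior parameters are (a+s, b+f).
So a = 17 − 6 = 11 and b = 45 − 25 = 20.

Beta(11, 20)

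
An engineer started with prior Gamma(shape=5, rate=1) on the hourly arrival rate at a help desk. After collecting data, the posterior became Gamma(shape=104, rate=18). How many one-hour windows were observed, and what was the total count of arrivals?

Gamma–Poisson conjugacy: posterior shape = α + Σxᵢ, posterior rate = β + n.
Matching: Σxᵢ = 104 − 5 = 99 and n = 18 − 1 = 17.

n = 17 one-hour windows with total 99 arrivals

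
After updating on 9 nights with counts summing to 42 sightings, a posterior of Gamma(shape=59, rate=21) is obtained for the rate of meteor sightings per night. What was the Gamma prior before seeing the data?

Gamma(shape=17, rate=12)

Gamma–Poisson conjugacy: posterior shape = α + Σxᵢ, posterior rate = β + n.
So α = 59 − 42 = 17 and β = 21 − 9 = 12.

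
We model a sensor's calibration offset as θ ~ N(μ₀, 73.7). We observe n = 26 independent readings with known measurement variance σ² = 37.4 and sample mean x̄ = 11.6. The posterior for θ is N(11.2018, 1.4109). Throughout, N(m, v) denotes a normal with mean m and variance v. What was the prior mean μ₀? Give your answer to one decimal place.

The posterior mean is a precision-weighted average: μ_n = (τ₀μ₀ + τ_data·x̄)/(τ₀+τ_data), with τ₀=1/σ₀² and τ_data=n/σ².
Here τ₀ = 1/73.7 = 0.013569 and τ_data = 26/37.4 = 0.695187, so τ_n = 0.708756.
Rearranging for μ₀: μ₀ = (μ_n·τ_n − τ_data·x̄)/τ₀ = (11.2018·0.708756 − 0.695187·11.6) / 0.013569 = -0.124826/0.013569 ≈ -9.2.

μ₀ = -9.2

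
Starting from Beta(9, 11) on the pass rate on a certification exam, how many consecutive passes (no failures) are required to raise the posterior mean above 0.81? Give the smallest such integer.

After k passes and 0 failures the posterior is Beta(9+k, 11), with mean (9+k)/(9+11+k).
Set (9+k)/(20+k) > 0.81 and solve: k > (0.81·20 − 9)/(1 − 0.81) = 37.895.
The smallest integer exceeding 37.895 is 38.

k = 38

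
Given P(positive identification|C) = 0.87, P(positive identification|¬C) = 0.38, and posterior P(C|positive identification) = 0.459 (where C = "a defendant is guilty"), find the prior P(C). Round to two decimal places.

Bayes' rule in odds form gives O(C|E) = O(C)·[P(E|C)/P(E|¬C)], hence O(C) = O(C|E)/LR.
Posterior odds = 0.459/(1−0.459) = 0.8484. LR = 0.87/0.38 = 2.2895.
Prior odds = 0.8484/2.2895 = 0.3706, so P(C) = 0.3706/(1+0.3706) ≈ 0.27.

P(C) = 0.27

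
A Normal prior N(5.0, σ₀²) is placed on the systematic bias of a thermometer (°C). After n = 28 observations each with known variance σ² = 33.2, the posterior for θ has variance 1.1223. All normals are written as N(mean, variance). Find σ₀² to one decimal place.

σ₀² = 21.0

Posterior precision equals prior precision plus data precision: 1/σ_n² = 1/σ₀² + n/σ².
So 1/σ₀² = 1/1.1223 − 28/33.2 = 0.891027 − 0.843373 = 0.047654.
Hence σ₀² = 1/0.047654 ≈ 21.0.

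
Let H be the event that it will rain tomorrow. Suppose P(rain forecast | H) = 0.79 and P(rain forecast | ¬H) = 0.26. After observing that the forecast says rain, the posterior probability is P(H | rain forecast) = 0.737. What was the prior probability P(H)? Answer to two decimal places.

P(H) = 0.48

Bayes' rule in odds form gives O(H|E) = O(H)·[P(E|H)/P(E|¬H)], hence O(H) = O(H|E)/LR.
Posterior odds = 0.737/(1−0.737) = 2.8023. LR = 0.79/0.26 = 3.0385.
Prior odds = 2.8023/3.0385 = 0.9223, so P(H) = 0.9223/(1+0.9223) ≈ 0.48.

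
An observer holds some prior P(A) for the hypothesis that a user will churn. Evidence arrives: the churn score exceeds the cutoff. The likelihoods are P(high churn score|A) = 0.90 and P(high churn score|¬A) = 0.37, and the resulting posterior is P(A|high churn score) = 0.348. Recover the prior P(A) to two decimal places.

P(A) = 0.18

In odds form, posterior odds = prior odds × likelihood ratio, so prior odds = posterior odds ÷ LR.
Posterior odds = 0.348/(1−0.348) = 0.5337. LR = 0.90/0.37 = 2.4324.
Prior odds = 0.5337/2.4324 = 0.2194, so P(A) = 0.2194/(1+0.2194) ≈ 0.18.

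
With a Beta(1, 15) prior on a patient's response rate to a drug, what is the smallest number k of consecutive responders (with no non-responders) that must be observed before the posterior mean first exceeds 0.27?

After k responders and 0 non-responders the posterior is Beta(1+k, 15), with mean (1+k)/(1+15+k).
Set (1+k)/(16+k) > 0.27 and solve: k > (0.27·16 − 1)/(1 − 0.27) = 4.548.
The smallest integer exceeding 4.548 is 5.

k = 5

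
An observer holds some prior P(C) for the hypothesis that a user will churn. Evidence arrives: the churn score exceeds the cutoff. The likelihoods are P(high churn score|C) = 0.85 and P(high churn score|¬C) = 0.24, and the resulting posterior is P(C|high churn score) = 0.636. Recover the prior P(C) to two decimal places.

P(C) = 0.33

In odds form, posterior odds = prior odds × likelihood ratio, so prior odds = posterior odds ÷ LR.
Posterior odds = 0.636/(1−0.636) = 1.7473. LR = 0.85/0.24 = 3.5417.
Prior odds = 1.7473/3.5417 = 0.4934, so P(C) = 0.4934/(1+0.4934) ≈ 0.33.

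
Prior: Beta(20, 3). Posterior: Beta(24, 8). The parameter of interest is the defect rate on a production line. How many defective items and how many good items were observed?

Under Beta–binomial conjugacy the posterior parameters are (α+s, β+f).
Match parameters: s=24−20=4, f=8−3=5.

4 defective items and 5 good items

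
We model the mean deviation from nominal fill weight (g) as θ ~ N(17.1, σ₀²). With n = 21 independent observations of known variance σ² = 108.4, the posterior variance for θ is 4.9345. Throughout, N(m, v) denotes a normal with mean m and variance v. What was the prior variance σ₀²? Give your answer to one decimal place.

Posterior precision equals prior precision plus data precision: 1/σ_n² = 1/σ₀² + n/σ².
So 1/σ₀² = 1/4.9345 − 21/108.4 = 0.202655 − 0.193727 = 0.008928.
Hence σ₀² = 1/0.008928 ≈ 112.0.

σ₀² = 112.0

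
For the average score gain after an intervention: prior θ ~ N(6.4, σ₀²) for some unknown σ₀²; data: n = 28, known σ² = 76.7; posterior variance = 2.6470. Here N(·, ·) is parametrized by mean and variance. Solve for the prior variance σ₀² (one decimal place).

σ₀² = 78.6

Posterior precision equals prior precision plus data precision: 1/σ_n² = 1/σ₀² + n/σ².
So 1/σ₀² = 1/2.6470 − 28/76.7 = 0.377786 − 0.365059 = 0.012727.
Hence σ₀² = 1/0.012727 ≈ 78.6.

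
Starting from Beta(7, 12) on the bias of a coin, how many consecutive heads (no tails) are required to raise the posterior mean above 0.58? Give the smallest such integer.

After k heads and 0 tails the posterior is Beta(7+k, 12), with mean (7+k)/(7+12+k).
Set (7+k)/(19+k) > 0.58 and solve: k > (0.58·19 − 7)/(1 − 0.58) = 9.571.
The smallest integer exceeding 9.571 is 10.

k = 10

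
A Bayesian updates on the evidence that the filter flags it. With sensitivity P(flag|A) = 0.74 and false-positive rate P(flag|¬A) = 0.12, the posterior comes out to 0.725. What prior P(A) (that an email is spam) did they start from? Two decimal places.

P(A) = 0.30

In odds form, posterior odds = prior odds × likelihood ratio, so prior odds = posterior odds ÷ LR.
Posterior odds = 0.725/(1−0.725) = 2.6364. LR = 0.74/0.12 = 6.1667.
Prior odds = 2.6364/6.1667 = 0.4275, so P(A) = 0.4275/(1+0.4275) ≈ 0.30.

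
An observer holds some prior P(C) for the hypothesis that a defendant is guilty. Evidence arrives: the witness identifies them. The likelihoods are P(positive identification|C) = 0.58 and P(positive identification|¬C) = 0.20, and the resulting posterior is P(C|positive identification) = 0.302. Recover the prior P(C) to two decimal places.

P(C) = 0.13

In odds form, posterior odds = prior odds × likelihood ratio, so prior odds = posterior odds ÷ LR.
Posterior odds = 0.302/(1−0.302) = 0.4327. LR = 0.58/0.20 = 2.9000.
Prior odds = 0.4327/2.9000 = 0.1492, so P(C) = 0.1492/(1+0.1492) ≈ 0.13.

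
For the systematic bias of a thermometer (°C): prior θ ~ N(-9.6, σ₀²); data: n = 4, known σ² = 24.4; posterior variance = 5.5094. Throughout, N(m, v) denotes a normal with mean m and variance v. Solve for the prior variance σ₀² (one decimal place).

σ₀² = 56.9

Posterior precision equals prior precision plus data precision: 1/σ_n² = 1/σ₀² + n/σ².
So 1/σ₀² = 1/5.5094 − 4/24.4 = 0.181508 − 0.163934 = 0.017574.
Hence σ₀² = 1/0.017574 ≈ 56.9.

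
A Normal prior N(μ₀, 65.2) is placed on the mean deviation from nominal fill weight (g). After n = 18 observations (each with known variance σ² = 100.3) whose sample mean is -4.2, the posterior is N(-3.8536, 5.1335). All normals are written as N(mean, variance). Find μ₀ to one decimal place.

With known observation variance, the Normal–Normal posterior has precision τ_n = τ₀ + n/σ² and mean μ_n = (τ₀μ₀ + (n/σ²)x̄)/τ_n.
Here τ₀ = 1/65.2 = 0.015337 and τ_data = 18/100.3 = 0.179462, so τ_n = 0.194799.
Rearranging for μ₀: μ₀ = (μ_n·τ_n − τ_data·x̄)/τ₀ = (-3.8536·0.194799 − 0.179462·-4.2) / 0.015337 = 0.003063/0.015337 ≈ 0.2.

μ₀ = 0.2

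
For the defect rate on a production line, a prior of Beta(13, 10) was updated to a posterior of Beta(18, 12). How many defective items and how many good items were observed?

5 defective items and 2 good items

A Beta(α, β) prior with s successes and f failures in binomial data gives a Beta(α+s, β+f) posterior.
Match parameters: s=18−13=5, f=12−10=2.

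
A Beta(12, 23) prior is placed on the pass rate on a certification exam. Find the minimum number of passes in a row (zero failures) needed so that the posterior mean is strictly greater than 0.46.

k = 8

After k passes and 0 failures the posterior is Beta(12+k, 23), with mean (12+k)/(12+23+k).
Set (12+k)/(35+k) > 0.46 and solve: k > (0.46·35 − 12)/(1 − 0.46) = 7.593.
The smallest integer exceeding 7.593 is 8.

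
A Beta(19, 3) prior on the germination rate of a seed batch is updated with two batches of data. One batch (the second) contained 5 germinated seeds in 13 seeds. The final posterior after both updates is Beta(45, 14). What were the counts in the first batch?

21 germinated seeds and 3 non-germinating seeds

Sequential conjugate updates are equivalent to a single update on the pooled data, so total successes = posterior α − prior α and total failures = posterior β − prior β.
Total across both batches: 45−19=26 germinated seeds, 14−3=11 non-germinating seeds.
Subtract the second batch: 26−5=21 germinated seeds and 11−8=3 non-germinating seeds.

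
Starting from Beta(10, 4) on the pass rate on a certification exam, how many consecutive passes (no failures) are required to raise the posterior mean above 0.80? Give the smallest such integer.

After k passes and 0 failures the posterior is Beta(10+k, 4), with mean (10+k)/(10+4+k).
Set (10+k)/(14+k) > 0.80 and solve: k > (0.80·14 − 10)/(1 − 0.80) = 6.000.
The smallest integer exceeding 6.000 is 7, and checking k=7: (17)/(21) = 0.8095 > 0.80.

k = 7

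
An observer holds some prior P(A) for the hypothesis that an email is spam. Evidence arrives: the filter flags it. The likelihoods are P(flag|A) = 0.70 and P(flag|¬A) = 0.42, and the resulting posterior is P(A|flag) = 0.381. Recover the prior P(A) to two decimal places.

Bayes' rule in odds form gives O(A|E) = O(A)·[P(E|A)/P(E|¬A)], hence O(A) = O(A|E)/LR.
Posterior odds = 0.381/(1−0.381) = 0.6155. LR = 0.70/0.42 = 1.6667.
Prior odds = 0.6155/1.6667 = 0.3693, so P(A) = 0.3693/(1+0.3693) ≈ 0.27.

P(A) = 0.27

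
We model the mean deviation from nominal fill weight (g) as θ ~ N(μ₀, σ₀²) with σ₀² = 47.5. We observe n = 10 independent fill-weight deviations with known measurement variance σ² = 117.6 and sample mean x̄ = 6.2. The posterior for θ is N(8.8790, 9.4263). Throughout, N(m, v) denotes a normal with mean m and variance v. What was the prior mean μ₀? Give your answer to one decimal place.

The posterior mean is a precision-weighted average: μ_n = (τ₀μ₀ + τ_data·x̄)/(τ₀+τ_data), with τ₀=1/σ₀² and τ_data=n/σ².
Here τ₀ = 1/47.5 = 0.021053 and τ_data = 10/117.6 = 0.085034, so τ_n = 0.106087.
Rearranging for μ₀: μ₀ = (μ_n·τ_n − τ_data·x̄)/τ₀ = (8.8790·0.106087 − 0.085034·6.2) / 0.021053 = 0.414736/0.021053 ≈ 19.7.

μ₀ = 19.7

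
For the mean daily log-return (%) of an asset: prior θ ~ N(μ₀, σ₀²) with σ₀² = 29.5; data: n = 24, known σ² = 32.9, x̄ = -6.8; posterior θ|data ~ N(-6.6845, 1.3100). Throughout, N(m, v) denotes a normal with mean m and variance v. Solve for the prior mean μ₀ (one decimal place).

μ₀ = -4.2

With known observation variance, the Normal–Normal posterior has precision τ_n = τ₀ + n/σ² and mean μ_n = (τ₀μ₀ + (n/σ²)x̄)/τ_n.
Here τ₀ = 1/29.5 = 0.033898 and τ_data = 24/32.9 = 0.729483, so τ_n = 0.763381.
Rearranging for μ₀: μ₀ = (μ_n·τ_n − τ_data·x̄)/τ₀ = (-6.6845·0.763381 − 0.729483·-6.8) / 0.033898 = -0.142336/0.033898 ≈ -4.2.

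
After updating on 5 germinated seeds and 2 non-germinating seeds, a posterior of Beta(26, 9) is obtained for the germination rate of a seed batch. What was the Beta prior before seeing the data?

Beta(21, 7)

Beta is conjugate to the binomial likelihood: posterior = Beta(α+s, β+f).
Subtract the data counts: 26−5=21, 9−2=7.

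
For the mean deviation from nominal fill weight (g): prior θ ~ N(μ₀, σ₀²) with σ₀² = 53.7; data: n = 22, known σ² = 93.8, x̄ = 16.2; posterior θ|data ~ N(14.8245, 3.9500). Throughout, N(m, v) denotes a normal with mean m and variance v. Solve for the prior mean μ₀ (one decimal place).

μ₀ = -2.5

The posterior mean is a precision-weighted average: μ_n = (τ₀μ₀ + τ_data·x̄)/(τ₀+τ_data), with τ₀=1/σ₀² and τ_data=n/σ².
Here τ₀ = 1/53.7 = 0.018622 and τ_data = 22/93.8 = 0.234542, so τ_n = 0.253164.
Rearranging for μ₀: μ₀ = (μ_n·τ_n − τ_data·x̄)/τ₀ = (14.8245·0.253164 − 0.234542·16.2) / 0.018622 = -0.046551/0.018622 ≈ -2.5.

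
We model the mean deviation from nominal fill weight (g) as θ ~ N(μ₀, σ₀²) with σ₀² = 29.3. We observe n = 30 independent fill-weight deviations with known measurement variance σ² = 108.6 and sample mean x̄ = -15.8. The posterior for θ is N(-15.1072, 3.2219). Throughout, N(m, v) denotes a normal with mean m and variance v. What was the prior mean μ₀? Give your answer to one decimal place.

μ₀ = -9.5

With known observation variance, the Normal–Normal posterior has precision τ_n = τ₀ + n/σ² and mean μ_n = (τ₀μ₀ + (n/σ²)x̄)/τ_n.
Here τ₀ = 1/29.3 = 0.034130 and τ_data = 30/108.6 = 0.276243, so τ_n = 0.310373.
Rearranging for μ₀: μ₀ = (μ_n·τ_n − τ_data·x̄)/τ₀ = (-15.1072·0.310373 − 0.276243·-15.8) / 0.034130 = -0.324228/0.034130 ≈ -9.5.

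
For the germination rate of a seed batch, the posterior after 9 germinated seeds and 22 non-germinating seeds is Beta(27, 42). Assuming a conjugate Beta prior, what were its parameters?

A Beta(a, b) prior with s successes and f failures in binomial data gives a Beta(a+s, b+f) posterior.
So a = 27 − 9 = 18 and b = 42 − 22 = 20.

Beta(18, 20)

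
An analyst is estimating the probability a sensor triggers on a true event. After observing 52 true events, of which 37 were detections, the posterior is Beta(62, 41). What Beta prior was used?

Beta(25, 26)

Beta is conjugate to the binomial likelihood: posterior = Beta(α+s, β+f).
Subtract the data counts: 62−37=25, 41−15=26.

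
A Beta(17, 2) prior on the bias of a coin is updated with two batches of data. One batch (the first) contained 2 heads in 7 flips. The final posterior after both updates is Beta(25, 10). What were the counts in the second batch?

6 heads and 3 tails

Sequential conjugate updates are equivalent to a single update on the pooled data, so total successes = posterior α − prior α and total failures = posterior β − prior β.
Total across both batches: 25−17=8 heads, 10−2=8 tails.
Subtract the first batch: 8−2=6 heads and 8−5=3 tails.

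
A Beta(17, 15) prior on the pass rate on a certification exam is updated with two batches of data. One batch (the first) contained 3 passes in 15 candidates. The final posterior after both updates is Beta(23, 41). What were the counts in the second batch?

3 passes and 14 failures

Sequential conjugate updates are equivalent to a single update on the pooled data, so total successes = posterior α − prior α and total failures = posterior β − prior β.
Total across both batches: 23−17=6 passes, 41−15=26 failures.
Subtract the first batch: 6−3=3 passes and 26−12=14 failures.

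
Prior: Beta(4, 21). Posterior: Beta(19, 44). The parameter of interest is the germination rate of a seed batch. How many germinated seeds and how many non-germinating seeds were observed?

15 germinated seeds and 23 non-germinating seeds

Beta is conjugate to the binomial likelihood: posterior = Beta(a+s, b+f).
Match parameters: s=19−4=15, f=44−21=23.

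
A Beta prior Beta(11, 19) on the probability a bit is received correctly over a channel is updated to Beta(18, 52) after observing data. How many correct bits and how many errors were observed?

Under Beta–binomial conjugacy the posterior parameters are (α+s, β+f).
So s = 18 − 11 = 7 and f = 52 − 19 = 33.

7 correct bits and 33 errors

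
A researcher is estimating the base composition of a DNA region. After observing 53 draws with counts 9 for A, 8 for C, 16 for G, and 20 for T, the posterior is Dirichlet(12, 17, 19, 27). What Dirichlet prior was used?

Dirichlet(3, 9, 3, 7)

For a Dirichlet(α) prior with multinomial counts c, the posterior is Dirichlet(α + c) componentwise.
Subtract each count from the matching posterior parameter: 12−9=3, 17−8=9, 19−16=3, 27−20=7.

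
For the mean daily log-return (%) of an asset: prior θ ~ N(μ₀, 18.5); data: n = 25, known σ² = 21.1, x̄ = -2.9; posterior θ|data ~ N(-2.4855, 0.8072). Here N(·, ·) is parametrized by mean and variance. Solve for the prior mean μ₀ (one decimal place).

The posterior mean is a precision-weighted average: μ_n = (τ₀μ₀ + τ_data·x̄)/(τ₀+τ_data), with τ₀=1/σ₀² and τ_data=n/σ².
Here τ₀ = 1/18.5 = 0.054054 and τ_data = 25/21.1 = 1.184834, so τ_n = 1.238888.
Rearranging for μ₀: μ₀ = (μ_n·τ_n − τ_data·x̄)/τ₀ = (-2.4855·1.238888 − 1.184834·-2.9) / 0.054054 = 0.356762/0.054054 ≈ 6.6.

μ₀ = 6.6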